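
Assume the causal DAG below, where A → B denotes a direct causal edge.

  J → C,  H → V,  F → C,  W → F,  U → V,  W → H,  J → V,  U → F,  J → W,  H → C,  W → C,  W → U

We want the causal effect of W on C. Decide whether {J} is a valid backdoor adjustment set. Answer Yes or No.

Backdoor paths from W to C (paths whose first edge points into W):
  P1: W <- J -> V <- H -> C
  P2: W <- J -> V <- U -> F -> C
  P3: W <- J -> C
Condition 1 (no descendant of W in the set): holds — descendants of W are {C, F, H, U, V}; none are in {J}.
Condition 2 (every backdoor path blocked by {J}):
  P1: blocked at fork node J ∈ conditioning set.
  P2: blocked at fork node J ∈ conditioning set.
  P3: blocked at fork node J ∈ conditioning set.
{J} satisfies the backdoor criterion.

Yes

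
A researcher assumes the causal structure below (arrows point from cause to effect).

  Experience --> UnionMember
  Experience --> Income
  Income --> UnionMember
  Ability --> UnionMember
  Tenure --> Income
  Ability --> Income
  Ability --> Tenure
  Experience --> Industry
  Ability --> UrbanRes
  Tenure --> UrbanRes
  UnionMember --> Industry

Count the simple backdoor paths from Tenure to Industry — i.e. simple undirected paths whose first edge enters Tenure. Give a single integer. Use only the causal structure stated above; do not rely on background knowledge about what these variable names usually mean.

A backdoor path from Tenure to Industry is any simple undirected path whose first edge points into Tenure (i.e. leaves Tenure via a parent).
Parents of Tenure: {Ability}.
Enumerating:
  P1: Tenure <- Ability -> Income <- Experience -> UnionMember -> Industry
  P2: Tenure <- Ability -> Income <- Experience -> Industry
  P3: Tenure <- Ability -> Income -> UnionMember <- Experience -> Industry
  P4: Tenure <- Ability -> Income -> UnionMember -> Industry
  P5: Tenure <- Ability -> UnionMember <- Experience -> Industry
  P6: Tenure <- Ability -> UnionMember <- Income <- Experience -> Industry
  P7: Tenure <- Ability -> UnionMember -> Industry
That exhausts the simple backdoor paths. Count: 7.

7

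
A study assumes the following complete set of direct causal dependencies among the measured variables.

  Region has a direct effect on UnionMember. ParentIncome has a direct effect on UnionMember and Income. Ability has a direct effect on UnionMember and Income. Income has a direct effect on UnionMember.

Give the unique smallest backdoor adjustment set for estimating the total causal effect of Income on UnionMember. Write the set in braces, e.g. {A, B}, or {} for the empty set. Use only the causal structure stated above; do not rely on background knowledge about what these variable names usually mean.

Variables eligible for adjustment (non-descendants of Income, excluding Income and UnionMember): {Ability, ParentIncome, Region}.
Backdoor paths from Income to UnionMember:
  P1: Income <- Ability -> UnionMember
  P2: Income <- ParentIncome -> UnionMember
The empty set is not sufficient: P1 (Income <- Ability -> UnionMember) has no collider blocking it and no conditioned non-collider, so it is open.
Try {Ability, ParentIncome}:
  P1: blocked at fork node Ability ∈ conditioning set.
  P2: blocked at fork node ParentIncome ∈ conditioning set.
{Ability, ParentIncome} contains no descendant of Income and blocks every backdoor path.
Every element of {Ability, ParentIncome} is needed (dropping Ability leaves P1 open; dropping ParentIncome leaves P2 open), so no proper subset is valid.
Among all size-2 subsets of the eligible variables, only {Ability, ParentIncome} blocks every backdoor path, so it is the unique smallest valid adjustment set.

{Ability, ParentIncome}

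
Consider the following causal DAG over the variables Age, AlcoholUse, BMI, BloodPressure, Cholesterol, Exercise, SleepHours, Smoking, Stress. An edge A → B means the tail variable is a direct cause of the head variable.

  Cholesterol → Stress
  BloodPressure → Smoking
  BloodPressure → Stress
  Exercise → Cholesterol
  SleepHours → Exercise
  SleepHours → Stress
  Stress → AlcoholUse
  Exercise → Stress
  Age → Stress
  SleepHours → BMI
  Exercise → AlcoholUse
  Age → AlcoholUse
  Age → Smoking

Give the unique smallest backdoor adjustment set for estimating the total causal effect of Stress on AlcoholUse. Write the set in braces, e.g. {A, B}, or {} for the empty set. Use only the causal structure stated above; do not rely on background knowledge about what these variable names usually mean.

{Age, Exercise}

Variables eligible for adjustment (non-descendants of Stress, excluding Stress and AlcoholUse): {Age, BMI, BloodPressure, Cholesterol, Exercise, SleepHours, Smoking}.
Backdoor paths from Stress to AlcoholUse:
  P1: Stress <- BloodPressure -> Smoking <- Age -> AlcoholUse
  P2: Stress <- SleepHours -> Exercise -> AlcoholUse
  P3: Stress <- Exercise -> AlcoholUse
  P4: Stress <- Age -> AlcoholUse
  P5: Stress <- Cholesterol <- Exercise -> AlcoholUse
The empty set is not sufficient: P2 (Stress <- SleepHours -> Exercise -> AlcoholUse) has no collider blocking it and no conditioned non-collider, so it is open.
Try {Age, Exercise}:
  P1: blocked at collider Smoking (neither it nor any descendant is in the conditioning set).
  P2: blocked at chain node Exercise ∈ conditioning set.
  P3: blocked at fork node Exercise ∈ conditioning set.
  P4: blocked at fork node Age ∈ conditioning set.
  P5: blocked at fork node Exercise ∈ conditioning set.
{Age, Exercise} contains no descendant of Stress and blocks every backdoor path.
Every element of {Age, Exercise} is needed (dropping Age leaves P4 open; dropping Exercise leaves P2 open), so no proper subset is valid.
Among all size-2 subsets of the eligible variables, only {Age, Exercise} blocks every backdoor path, so it is the unique smallest valid adjustment set.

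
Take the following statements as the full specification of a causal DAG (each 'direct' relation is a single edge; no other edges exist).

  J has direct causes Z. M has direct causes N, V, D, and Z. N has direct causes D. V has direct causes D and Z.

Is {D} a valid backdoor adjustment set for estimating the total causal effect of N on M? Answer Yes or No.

Yes

Backdoor paths from N to M (paths whose first edge points into N):
  P1: N <- D -> V <- Z -> M
  P2: N <- D -> V -> M
  P3: N <- D -> M
Condition 1 (no descendant of N in the set): holds — descendants of N are {M}; none are in {D}.
Condition 2 (every backdoor path blocked by {D}):
  P1: blocked at fork node D ∈ conditioning set.
  P2: blocked at fork node D ∈ conditioning set.
  P3: blocked at fork node D ∈ conditioning set.
{D} satisfies the backdoor criterion.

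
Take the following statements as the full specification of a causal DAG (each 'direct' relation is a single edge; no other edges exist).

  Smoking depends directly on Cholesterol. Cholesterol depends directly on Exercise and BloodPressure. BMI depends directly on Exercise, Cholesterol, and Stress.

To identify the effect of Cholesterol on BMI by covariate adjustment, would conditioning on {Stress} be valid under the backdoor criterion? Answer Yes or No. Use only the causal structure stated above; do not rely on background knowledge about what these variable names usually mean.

No

Backdoor paths from Cholesterol to BMI (paths whose first edge points into Cholesterol):
  P1: Cholesterol <- Exercise -> BMI
Condition 1 (no descendant of Cholesterol in the set): holds — descendants of Cholesterol are {BMI, Smoking}; none are in {Stress}.
Condition 2 (every backdoor path blocked by {Stress}):
  P1: open — no interior node is in the conditioning set.
{Stress} does not satisfy the backdoor criterion.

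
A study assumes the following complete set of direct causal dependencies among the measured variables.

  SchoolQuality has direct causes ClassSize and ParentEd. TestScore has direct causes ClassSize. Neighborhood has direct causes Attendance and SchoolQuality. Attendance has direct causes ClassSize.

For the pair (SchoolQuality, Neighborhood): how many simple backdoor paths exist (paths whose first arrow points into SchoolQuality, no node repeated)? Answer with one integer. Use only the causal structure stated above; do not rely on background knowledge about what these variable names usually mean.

1

A backdoor path from SchoolQuality to Neighborhood is any simple undirected path whose first edge points into SchoolQuality (i.e. leaves SchoolQuality via a parent).
Parents of SchoolQuality: {ClassSize, ParentEd}.
Enumerating:
  P1: SchoolQuality <- ClassSize -> Attendance -> Neighborhood
That exhausts the simple backdoor paths. Count: 1.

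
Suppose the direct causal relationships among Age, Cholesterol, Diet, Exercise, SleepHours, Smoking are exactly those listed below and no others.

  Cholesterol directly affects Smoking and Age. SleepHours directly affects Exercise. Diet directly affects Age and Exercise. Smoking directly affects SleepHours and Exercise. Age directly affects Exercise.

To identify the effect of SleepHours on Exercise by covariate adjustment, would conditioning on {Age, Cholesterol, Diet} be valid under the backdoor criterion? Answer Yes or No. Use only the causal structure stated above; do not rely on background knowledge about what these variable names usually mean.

No

Backdoor paths from SleepHours to Exercise (paths whose first edge points into SleepHours):
  P1: SleepHours <- Smoking <- Cholesterol -> Age <- Diet -> Exercise
  P2: SleepHours <- Smoking <- Cholesterol -> Age -> Exercise
  P3: SleepHours <- Smoking -> Exercise
Condition 1 (no descendant of SleepHours in the set): holds — descendants of SleepHours are {Exercise}; none are in {Age, Cholesterol, Diet}.
Condition 2 (every backdoor path blocked by {Age, Cholesterol, Diet}):
  P1: blocked at fork node Cholesterol ∈ conditioning set.
  P2: blocked at fork node Cholesterol ∈ conditioning set.
  P3: open — no interior node is in the conditioning set.
{Age, Cholesterol, Diet} does not satisfy the backdoor criterion.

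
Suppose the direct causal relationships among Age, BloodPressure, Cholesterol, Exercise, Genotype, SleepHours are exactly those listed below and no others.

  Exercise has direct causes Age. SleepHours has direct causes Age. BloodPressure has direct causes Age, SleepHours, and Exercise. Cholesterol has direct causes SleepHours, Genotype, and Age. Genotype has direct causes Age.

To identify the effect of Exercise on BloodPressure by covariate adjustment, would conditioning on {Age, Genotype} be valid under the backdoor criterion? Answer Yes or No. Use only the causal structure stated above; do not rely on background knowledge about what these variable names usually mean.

Backdoor paths from Exercise to BloodPressure (paths whose first edge points into Exercise):
  P1: Exercise <- Age -> SleepHours -> BloodPressure
  P2: Exercise <- Age -> Genotype -> Cholesterol <- SleepHours -> BloodPressure
  P3: Exercise <- Age -> Cholesterol <- SleepHours -> BloodPressure
  P4: Exercise <- Age -> BloodPressure
Condition 1 (no descendant of Exercise in the set): holds — descendants of Exercise are {BloodPressure}; none are in {Age, Genotype}.
Condition 2 (every backdoor path blocked by {Age, Genotype}):
  P1: blocked at fork node Age ∈ conditioning set.
  P2: blocked at fork node Age ∈ conditioning set.
  P3: blocked at fork node Age ∈ conditioning set.
  P4: blocked at fork node Age ∈ conditioning set.
{Age, Genotype} satisfies the backdoor criterion.

Yes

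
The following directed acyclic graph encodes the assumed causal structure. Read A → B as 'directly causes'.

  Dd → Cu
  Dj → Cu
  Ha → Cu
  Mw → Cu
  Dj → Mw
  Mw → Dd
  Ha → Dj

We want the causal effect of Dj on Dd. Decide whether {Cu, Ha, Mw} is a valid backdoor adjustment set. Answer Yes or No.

Backdoor paths from Dj to Dd (paths whose first edge points into Dj):
  P1: Dj <- Ha -> Cu <- Mw -> Dd
  P2: Dj <- Ha -> Cu <- Dd
Condition 1 (no descendant of Dj in the set): FAILS — Cu and Mw are descendants of Dj.
Condition 2 (every backdoor path blocked by {Cu, Ha, Mw}):
  P1: blocked at fork node Ha ∈ conditioning set.
  P2: blocked at fork node Ha ∈ conditioning set.
{Cu, Ha, Mw} does not satisfy the backdoor criterion.

No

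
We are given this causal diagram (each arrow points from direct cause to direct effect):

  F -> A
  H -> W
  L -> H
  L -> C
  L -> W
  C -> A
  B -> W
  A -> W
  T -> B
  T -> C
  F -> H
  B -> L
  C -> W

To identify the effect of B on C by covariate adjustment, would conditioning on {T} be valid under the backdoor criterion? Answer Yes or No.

Backdoor paths from B to C (paths whose first edge points into B):
  P1: B <- T -> C
Condition 1 (no descendant of B in the set): holds — descendants of B are {A, C, H, L, W}; none are in {T}.
Condition 2 (every backdoor path blocked by {T}):
  P1: blocked at fork node T ∈ conditioning set.
{T} satisfies the backdoor criterion.

Yes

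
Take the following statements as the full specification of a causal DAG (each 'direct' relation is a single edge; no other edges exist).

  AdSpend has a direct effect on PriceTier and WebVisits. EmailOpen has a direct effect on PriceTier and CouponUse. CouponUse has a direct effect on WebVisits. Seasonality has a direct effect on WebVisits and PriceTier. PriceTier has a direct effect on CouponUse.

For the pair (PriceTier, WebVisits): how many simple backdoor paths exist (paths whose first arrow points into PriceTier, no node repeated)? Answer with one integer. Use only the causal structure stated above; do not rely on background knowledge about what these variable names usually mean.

3

A backdoor path from PriceTier to WebVisits is any simple undirected path whose first edge points into PriceTier (i.e. leaves PriceTier via a parent).
Parents of PriceTier: {AdSpend, EmailOpen, Seasonality}.
Enumerating:
  P1: PriceTier <- EmailOpen -> CouponUse -> WebVisits
  P2: PriceTier <- Seasonality -> WebVisits
  P3: PriceTier <- AdSpend -> WebVisits
That exhausts the simple backdoor paths. Count: 3.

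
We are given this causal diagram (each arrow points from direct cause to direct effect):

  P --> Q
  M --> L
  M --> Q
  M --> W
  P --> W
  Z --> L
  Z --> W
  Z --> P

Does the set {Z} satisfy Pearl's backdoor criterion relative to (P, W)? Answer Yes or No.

Backdoor paths from P to W (paths whose first edge points into P):
  P1: P <- Z -> L <- M -> W
  P2: P <- Z -> W
Condition 1 (no descendant of P in the set): holds — descendants of P are {Q, W}; none are in {Z}.
Condition 2 (every backdoor path blocked by {Z}):
  P1: blocked at fork node Z ∈ conditioning set.
  P2: blocked at fork node Z ∈ conditioning set.
{Z} satisfies the backdoor criterion.

Yes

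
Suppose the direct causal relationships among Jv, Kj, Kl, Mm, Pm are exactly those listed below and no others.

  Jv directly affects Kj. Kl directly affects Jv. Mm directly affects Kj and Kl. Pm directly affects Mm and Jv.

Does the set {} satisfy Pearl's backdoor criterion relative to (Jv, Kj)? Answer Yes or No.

No

Backdoor paths from Jv to Kj (paths whose first edge points into Jv):
  P1: Jv <- Pm -> Mm -> Kj
  P2: Jv <- Kl <- Mm -> Kj
Condition 1 (no descendant of Jv in the set): holds — descendants of Jv are {Kj}; none are in {}.
Condition 2 (every backdoor path blocked by {}):
  P1: open — no interior node is in the conditioning set.
  P2: open — no interior node is in the conditioning set.
{} does not satisfy the backdoor criterion.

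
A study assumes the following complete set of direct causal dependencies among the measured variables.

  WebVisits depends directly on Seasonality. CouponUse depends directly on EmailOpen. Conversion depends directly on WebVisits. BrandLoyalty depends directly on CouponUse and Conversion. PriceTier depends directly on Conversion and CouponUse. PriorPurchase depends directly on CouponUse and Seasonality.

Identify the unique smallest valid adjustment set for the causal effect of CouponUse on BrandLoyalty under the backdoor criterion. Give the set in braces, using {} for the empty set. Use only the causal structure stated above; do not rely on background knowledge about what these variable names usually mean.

Variables eligible for adjustment (non-descendants of CouponUse, excluding CouponUse and BrandLoyalty): {Conversion, EmailOpen, Seasonality, WebVisits}.
Backdoor paths from CouponUse to BrandLoyalty:
  (none)
With no backdoor paths the empty set already satisfies the criterion, and it is trivially minimal.

{}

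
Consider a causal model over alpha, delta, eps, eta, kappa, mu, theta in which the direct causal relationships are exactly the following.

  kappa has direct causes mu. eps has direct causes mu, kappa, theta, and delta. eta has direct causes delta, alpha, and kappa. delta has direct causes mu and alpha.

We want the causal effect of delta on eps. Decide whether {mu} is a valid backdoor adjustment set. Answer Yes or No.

Backdoor paths from delta to eps (paths whose first edge points into delta):
  P1: delta <- alpha -> eta <- kappa <- mu -> eps
  P2: delta <- alpha -> eta <- kappa -> eps
  P3: delta <- mu -> kappa -> eps
  P4: delta <- mu -> eps
Condition 1 (no descendant of delta in the set): holds — descendants of delta are {eps, eta}; none are in {mu}.
Condition 2 (every backdoor path blocked by {mu}):
  P1: blocked at collider eta (neither it nor any descendant is in the conditioning set).
  P2: blocked at collider eta (neither it nor any descendant is in the conditioning set).
  P3: blocked at fork node mu ∈ conditioning set.
  P4: blocked at fork node mu ∈ conditioning set.
{mu} satisfies the backdoor criterion.

Yes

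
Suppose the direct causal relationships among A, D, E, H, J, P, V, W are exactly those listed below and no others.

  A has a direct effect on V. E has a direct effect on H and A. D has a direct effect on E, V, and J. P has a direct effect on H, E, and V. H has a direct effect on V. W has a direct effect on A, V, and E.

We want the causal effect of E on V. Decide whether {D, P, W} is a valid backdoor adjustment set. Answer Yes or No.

Backdoor paths from E to V (paths whose first edge points into E):
  P1: E <- P -> H -> V
  P2: E <- P -> V
  P3: E <- D -> V
  P4: E <- W -> A -> V
  P5: E <- W -> V
Condition 1 (no descendant of E in the set): holds — descendants of E are {A, H, V}; none are in {D, P, W}.
Condition 2 (every backdoor path blocked by {D, P, W}):
  P1: blocked at fork node P ∈ conditioning set.
  P2: blocked at fork node P ∈ conditioning set.
  P3: blocked at fork node D ∈ conditioning set.
  P4: blocked at fork node W ∈ conditioning set.
  P5: blocked at fork node W ∈ conditioning set.
{D, P, W} satisfies the backdoor criterion.

Yes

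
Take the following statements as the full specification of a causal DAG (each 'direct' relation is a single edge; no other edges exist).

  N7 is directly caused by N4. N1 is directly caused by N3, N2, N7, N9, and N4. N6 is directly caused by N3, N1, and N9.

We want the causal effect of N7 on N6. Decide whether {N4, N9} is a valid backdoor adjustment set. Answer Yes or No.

Backdoor paths from N7 to N6 (paths whose first edge points into N7):
  P1: N7 <- N4 -> N1 <- N3 -> N6
  P2: N7 <- N4 -> N1 <- N9 -> N6
  P3: N7 <- N4 -> N1 -> N6
Condition 1 (no descendant of N7 in the set): holds — descendants of N7 are {N1, N6}; none are in {N4, N9}.
Condition 2 (every backdoor path blocked by {N4, N9}):
  P1: blocked at fork node N4 ∈ conditioning set.
  P2: blocked at fork node N4 ∈ conditioning set.
  P3: blocked at fork node N4 ∈ conditioning set.
{N4, N9} satisfies the backdoor criterion.

Yes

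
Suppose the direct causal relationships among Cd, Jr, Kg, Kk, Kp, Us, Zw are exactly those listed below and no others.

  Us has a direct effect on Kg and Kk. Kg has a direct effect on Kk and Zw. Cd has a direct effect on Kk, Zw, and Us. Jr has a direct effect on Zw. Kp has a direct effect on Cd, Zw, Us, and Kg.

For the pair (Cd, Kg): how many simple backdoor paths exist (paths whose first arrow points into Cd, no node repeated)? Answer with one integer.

4

A backdoor path from Cd to Kg is any simple undirected path whose first edge points into Cd (i.e. leaves Cd via a parent).
Parents of Cd: {Kp}.
Enumerating:
  P1: Cd <- Kp -> Us -> Kg
  P2: Cd <- Kp -> Us -> Kk <- Kg
  P3: Cd <- Kp -> Kg
  P4: Cd <- Kp -> Zw <- Kg
That exhausts the simple backdoor paths. Count: 4.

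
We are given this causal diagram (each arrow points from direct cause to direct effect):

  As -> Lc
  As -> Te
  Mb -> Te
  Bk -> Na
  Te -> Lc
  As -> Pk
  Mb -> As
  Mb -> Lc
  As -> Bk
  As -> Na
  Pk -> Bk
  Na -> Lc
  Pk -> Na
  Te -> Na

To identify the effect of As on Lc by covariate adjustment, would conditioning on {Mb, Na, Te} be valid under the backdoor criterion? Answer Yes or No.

Backdoor paths from As to Lc (paths whose first edge points into As):
  P1: As <- Mb -> Te -> Na -> Lc
  P2: As <- Mb -> Te -> Lc
  P3: As <- Mb -> Lc
Condition 1 (no descendant of As in the set): FAILS — Na and Te are descendants of As.
Condition 2 (every backdoor path blocked by {Mb, Na, Te}):
  P1: blocked at fork node Mb ∈ conditioning set.
  P2: blocked at fork node Mb ∈ conditioning set.
  P3: blocked at fork node Mb ∈ conditioning set.
{Mb, Na, Te} does not satisfy the backdoor criterion.

No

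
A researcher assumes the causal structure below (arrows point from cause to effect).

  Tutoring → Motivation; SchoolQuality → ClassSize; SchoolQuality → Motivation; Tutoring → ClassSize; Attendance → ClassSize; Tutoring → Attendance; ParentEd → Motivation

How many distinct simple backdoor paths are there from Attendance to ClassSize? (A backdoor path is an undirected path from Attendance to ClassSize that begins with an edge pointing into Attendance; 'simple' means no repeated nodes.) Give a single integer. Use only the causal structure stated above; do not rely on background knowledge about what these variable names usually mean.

2

A backdoor path from Attendance to ClassSize is any simple undirected path whose first edge points into Attendance (i.e. leaves Attendance via a parent).
Parents of Attendance: {Tutoring}.
Enumerating:
  P1: Attendance <- Tutoring -> Motivation <- SchoolQuality -> ClassSize
  P2: Attendance <- Tutoring -> ClassSize
That exhausts the simple backdoor paths. Count: 2.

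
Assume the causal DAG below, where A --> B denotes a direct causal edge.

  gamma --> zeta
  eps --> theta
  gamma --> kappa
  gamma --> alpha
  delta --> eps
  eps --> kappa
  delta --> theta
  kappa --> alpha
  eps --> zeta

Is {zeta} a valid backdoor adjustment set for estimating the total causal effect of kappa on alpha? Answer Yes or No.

Backdoor paths from kappa to alpha (paths whose first edge points into kappa):
  P1: kappa <- gamma -> alpha
  P2: kappa <- eps -> zeta <- gamma -> alpha
Condition 1 (no descendant of kappa in the set): holds — descendants of kappa are {alpha}; none are in {zeta}.
Condition 2 (every backdoor path blocked by {zeta}):
  P1: open — no interior node is in the conditioning set.
  P2: open — collider(s) zeta are conditioned on (or have a conditioned descendant) and no non-collider on the path is in the set.
{zeta} does not satisfy the backdoor criterion.

No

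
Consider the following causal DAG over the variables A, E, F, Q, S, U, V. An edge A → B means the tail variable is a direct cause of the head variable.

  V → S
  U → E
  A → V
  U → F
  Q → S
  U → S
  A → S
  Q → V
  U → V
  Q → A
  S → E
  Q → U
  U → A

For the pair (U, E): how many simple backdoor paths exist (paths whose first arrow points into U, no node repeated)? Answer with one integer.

5

A backdoor path from U to E is any simple undirected path whose first edge points into U (i.e. leaves U via a parent).
Parents of U: {Q}.
Enumerating:
  P1: U <- Q -> A -> V -> S -> E
  P2: U <- Q -> A -> S -> E
  P3: U <- Q -> V <- A -> S -> E
  P4: U <- Q -> V -> S -> E
  P5: U <- Q -> S -> E
That exhausts the simple backdoor paths. Count: 5.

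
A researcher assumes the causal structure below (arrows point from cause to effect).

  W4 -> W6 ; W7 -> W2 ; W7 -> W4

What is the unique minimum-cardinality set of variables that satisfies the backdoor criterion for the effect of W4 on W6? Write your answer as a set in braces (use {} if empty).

{}

Variables eligible for adjustment (non-descendants of W4, excluding W4 and W6): {W2, W7}.
Backdoor paths from W4 to W6:
  (none)
With no backdoor paths the empty set already satisfies the criterion, and it is trivially minimal.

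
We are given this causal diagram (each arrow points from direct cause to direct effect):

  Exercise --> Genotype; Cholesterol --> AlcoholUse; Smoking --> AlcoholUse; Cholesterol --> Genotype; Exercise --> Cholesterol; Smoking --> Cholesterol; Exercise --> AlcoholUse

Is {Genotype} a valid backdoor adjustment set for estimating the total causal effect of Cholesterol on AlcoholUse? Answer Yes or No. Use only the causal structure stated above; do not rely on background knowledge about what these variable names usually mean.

Backdoor paths from Cholesterol to AlcoholUse (paths whose first edge points into Cholesterol):
  P1: Cholesterol <- Smoking -> AlcoholUse
  P2: Cholesterol <- Exercise -> AlcoholUse
Condition 1 (no descendant of Cholesterol in the set): FAILS — Genotype is a descendant of Cholesterol.
Condition 2 (every backdoor path blocked by {Genotype}):
  P1: open — no interior node is in the conditioning set.
  P2: open — no interior node is in the conditioning set.
{Genotype} does not satisfy the backdoor criterion.

No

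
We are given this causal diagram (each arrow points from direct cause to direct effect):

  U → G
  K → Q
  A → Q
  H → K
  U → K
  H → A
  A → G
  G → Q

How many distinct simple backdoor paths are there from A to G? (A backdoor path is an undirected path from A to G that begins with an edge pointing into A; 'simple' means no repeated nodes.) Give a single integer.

2

A backdoor path from A to G is any simple undirected path whose first edge points into A (i.e. leaves A via a parent).
Parents of A: {H}.
Enumerating:
  P1: A <- H -> K <- U -> G
  P2: A <- H -> K -> Q <- G
That exhausts the simple backdoor paths. Count: 2.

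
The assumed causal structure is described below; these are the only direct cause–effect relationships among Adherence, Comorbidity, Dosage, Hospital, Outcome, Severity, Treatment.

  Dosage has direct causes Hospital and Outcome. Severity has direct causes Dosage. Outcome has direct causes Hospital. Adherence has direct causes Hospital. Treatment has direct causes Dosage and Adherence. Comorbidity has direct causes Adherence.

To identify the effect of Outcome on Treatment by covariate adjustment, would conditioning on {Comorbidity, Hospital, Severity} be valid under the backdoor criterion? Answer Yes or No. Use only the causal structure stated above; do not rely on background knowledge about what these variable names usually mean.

Backdoor paths from Outcome to Treatment (paths whose first edge points into Outcome):
  P1: Outcome <- Hospital -> Dosage -> Treatment
  P2: Outcome <- Hospital -> Adherence -> Treatment
Condition 1 (no descendant of Outcome in the set): FAILS — Severity is a descendant of Outcome.
Condition 2 (every backdoor path blocked by {Comorbidity, Hospital, Severity}):
  P1: blocked at fork node Hospital ∈ conditioning set.
  P2: blocked at fork node Hospital ∈ conditioning set.
{Comorbidity, Hospital, Severity} does not satisfy the backdoor criterion.

No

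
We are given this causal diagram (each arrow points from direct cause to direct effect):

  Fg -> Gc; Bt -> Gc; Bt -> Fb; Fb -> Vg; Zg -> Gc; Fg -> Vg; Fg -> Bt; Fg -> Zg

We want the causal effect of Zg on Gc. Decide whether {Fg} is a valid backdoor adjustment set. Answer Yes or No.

Yes

Backdoor paths from Zg to Gc (paths whose first edge points into Zg):
  P1: Zg <- Fg -> Bt -> Gc
  P2: Zg <- Fg -> Gc
  P3: Zg <- Fg -> Vg <- Fb <- Bt -> Gc
Condition 1 (no descendant of Zg in the set): holds — descendants of Zg are {Gc}; none are in {Fg}.
Condition 2 (every backdoor path blocked by {Fg}):
  P1: blocked at fork node Fg ∈ conditioning set.
  P2: blocked at fork node Fg ∈ conditioning set.
  P3: blocked at fork node Fg ∈ conditioning set.
{Fg} satisfies the backdoor criterion.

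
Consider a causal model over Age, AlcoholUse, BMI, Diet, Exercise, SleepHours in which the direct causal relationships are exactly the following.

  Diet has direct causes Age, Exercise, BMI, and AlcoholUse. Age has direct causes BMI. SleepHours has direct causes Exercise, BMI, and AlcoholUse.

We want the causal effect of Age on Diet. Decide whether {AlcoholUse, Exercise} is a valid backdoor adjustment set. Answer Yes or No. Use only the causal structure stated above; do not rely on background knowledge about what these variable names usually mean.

Backdoor paths from Age to Diet (paths whose first edge points into Age):
  P1: Age <- BMI -> Diet
  P2: Age <- BMI -> SleepHours <- Exercise -> Diet
  P3: Age <- BMI -> SleepHours <- AlcoholUse -> Diet
Condition 1 (no descendant of Age in the set): holds — descendants of Age are {Diet}; none are in {AlcoholUse, Exercise}.
Condition 2 (every backdoor path blocked by {AlcoholUse, Exercise}):
  P1: open — no interior node is in the conditioning set.
  P2: blocked at collider SleepHours (neither it nor any descendant is in the conditioning set).
  P3: blocked at collider SleepHours (neither it nor any descendant is in the conditioning set).
{AlcoholUse, Exercise} does not satisfy the backdoor criterion.

No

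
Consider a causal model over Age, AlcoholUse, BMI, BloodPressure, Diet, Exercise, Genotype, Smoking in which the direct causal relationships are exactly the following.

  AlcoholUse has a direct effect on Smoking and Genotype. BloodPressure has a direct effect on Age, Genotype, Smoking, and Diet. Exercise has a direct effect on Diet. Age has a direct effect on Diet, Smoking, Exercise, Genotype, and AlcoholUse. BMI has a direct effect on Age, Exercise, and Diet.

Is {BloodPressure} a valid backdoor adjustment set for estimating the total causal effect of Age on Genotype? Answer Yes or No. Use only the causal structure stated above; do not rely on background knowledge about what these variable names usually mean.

Yes

Backdoor paths from Age to Genotype (paths whose first edge points into Age):
  P1: Age <- BloodPressure -> Genotype
  P2: Age <- BloodPressure -> Smoking <- AlcoholUse -> Genotype
  P3: Age <- BMI -> Exercise -> Diet <- BloodPressure -> Genotype
  P4: Age <- BMI -> Exercise -> Diet <- BloodPressure -> Smoking <- AlcoholUse -> Genotype
  P5: Age <- BMI -> Diet <- BloodPressure -> Genotype
  P6: Age <- BMI -> Diet <- BloodPressure -> Smoking <- AlcoholUse -> Genotype
Condition 1 (no descendant of Age in the set): holds — descendants of Age are {AlcoholUse, Diet, Exercise, Genotype, Smoking}; none are in {BloodPressure}.
Condition 2 (every backdoor path blocked by {BloodPressure}):
  P1: blocked at fork node BloodPressure ∈ conditioning set.
  P2: blocked at fork node BloodPressure ∈ conditioning set.
  P3: blocked at collider Diet (neither it nor any descendant is in the conditioning set).
  P4: blocked at collider Diet (neither it nor any descendant is in the conditioning set).
  P5: blocked at collider Diet (neither it nor any descendant is in the conditioning set).
  P6: blocked at collider Diet (neither it nor any descendant is in the conditioning set).
{BloodPressure} satisfies the backdoor criterion.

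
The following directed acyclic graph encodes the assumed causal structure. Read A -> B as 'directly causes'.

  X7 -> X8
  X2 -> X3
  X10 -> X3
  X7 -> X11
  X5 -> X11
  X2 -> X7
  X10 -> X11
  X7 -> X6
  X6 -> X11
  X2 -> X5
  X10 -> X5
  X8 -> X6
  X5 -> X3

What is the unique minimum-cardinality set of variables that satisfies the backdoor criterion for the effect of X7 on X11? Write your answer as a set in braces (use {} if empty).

Variables eligible for adjustment (non-descendants of X7, excluding X7 and X11): {X10, X2, X3, X5}.
Backdoor paths from X7 to X11:
  P1: X7 <- X2 -> X5 <- X10 -> X11
  P2: X7 <- X2 -> X5 -> X3 <- X10 -> X11
  P3: X7 <- X2 -> X5 -> X11
  P4: X7 <- X2 -> X3 <- X10 -> X5 -> X11
  P5: X7 <- X2 -> X3 <- X10 -> X11
  P6: X7 <- X2 -> X3 <- X5 <- X10 -> X11
  P7: X7 <- X2 -> X3 <- X5 -> X11
The empty set is not sufficient: P3 (X7 <- X2 -> X5 -> X11) has no collider blocking it and no conditioned non-collider, so it is open.
Try {X2}:
  P1: blocked at fork node X2 ∈ conditioning set.
  P2: blocked at fork node X2 ∈ conditioning set.
  P3: blocked at fork node X2 ∈ conditioning set.
  P4: blocked at fork node X2 ∈ conditioning set.
  P5: blocked at fork node X2 ∈ conditioning set.
  P6: blocked at fork node X2 ∈ conditioning set.
  P7: blocked at fork node X2 ∈ conditioning set.
{X2} contains no descendant of X7 and blocks every backdoor path.
No other singleton works — e.g. {X10} leaves P3 open — so {X2} is the unique smallest valid adjustment set.

{X2}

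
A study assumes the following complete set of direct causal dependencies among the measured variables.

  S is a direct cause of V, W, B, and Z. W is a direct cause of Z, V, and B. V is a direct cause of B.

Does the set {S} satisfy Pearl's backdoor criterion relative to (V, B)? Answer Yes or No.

Backdoor paths from V to B (paths whose first edge points into V):
  P1: V <- S -> W -> B
  P2: V <- S -> Z <- W -> B
  P3: V <- S -> B
  P4: V <- W <- S -> B
  P5: V <- W -> Z <- S -> B
  P6: V <- W -> B
Condition 1 (no descendant of V in the set): holds — descendants of V are {B}; none are in {S}.
Condition 2 (every backdoor path blocked by {S}):
  P1: blocked at fork node S ∈ conditioning set.
  P2: blocked at fork node S ∈ conditioning set.
  P3: blocked at fork node S ∈ conditioning set.
  P4: blocked at fork node S ∈ conditioning set.
  P5: blocked at collider Z (neither it nor any descendant is in the conditioning set).
  P6: open — no interior node is in the conditioning set.
{S} does not satisfy the backdoor criterion.

No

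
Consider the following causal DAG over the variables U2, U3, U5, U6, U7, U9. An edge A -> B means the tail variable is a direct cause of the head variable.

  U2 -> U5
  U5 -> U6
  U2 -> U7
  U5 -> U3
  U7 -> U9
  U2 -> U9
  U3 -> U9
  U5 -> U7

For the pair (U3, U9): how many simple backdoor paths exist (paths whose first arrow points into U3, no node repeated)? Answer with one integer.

4

A backdoor path from U3 to U9 is any simple undirected path whose first edge points into U3 (i.e. leaves U3 via a parent).
Parents of U3: {U5}.
Enumerating:
  P1: U3 <- U5 <- U2 -> U7 -> U9
  P2: U3 <- U5 <- U2 -> U9
  P3: U3 <- U5 -> U7 <- U2 -> U9
  P4: U3 <- U5 -> U7 -> U9
That exhausts the simple backdoor paths. Count: 4.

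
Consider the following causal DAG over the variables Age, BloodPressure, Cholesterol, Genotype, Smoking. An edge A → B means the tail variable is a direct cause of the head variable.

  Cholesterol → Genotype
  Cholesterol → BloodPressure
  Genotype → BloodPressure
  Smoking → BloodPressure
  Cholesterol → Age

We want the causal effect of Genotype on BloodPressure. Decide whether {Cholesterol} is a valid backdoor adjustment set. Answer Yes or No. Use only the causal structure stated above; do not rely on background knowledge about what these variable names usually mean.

Backdoor paths from Genotype to BloodPressure (paths whose first edge points into Genotype):
  P1: Genotype <- Cholesterol -> BloodPressure
Condition 1 (no descendant of Genotype in the set): holds — descendants of Genotype are {BloodPressure}; none are in {Cholesterol}.
Condition 2 (every backdoor path blocked by {Cholesterol}):
  P1: blocked at fork node Cholesterol ∈ conditioning set.
{Cholesterol} satisfies the backdoor criterion.

Yes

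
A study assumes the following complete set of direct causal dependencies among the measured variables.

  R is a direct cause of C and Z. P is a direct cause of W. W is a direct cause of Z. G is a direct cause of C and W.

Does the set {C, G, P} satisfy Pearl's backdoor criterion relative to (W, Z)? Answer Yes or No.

Yes

Backdoor paths from W to Z (paths whose first edge points into W):
  P1: W <- G -> C <- R -> Z
Condition 1 (no descendant of W in the set): holds — descendants of W are {Z}; none are in {C, G, P}.
Condition 2 (every backdoor path blocked by {C, G, P}):
  P1: blocked at fork node G ∈ conditioning set.
{C, G, P} satisfies the backdoor criterion.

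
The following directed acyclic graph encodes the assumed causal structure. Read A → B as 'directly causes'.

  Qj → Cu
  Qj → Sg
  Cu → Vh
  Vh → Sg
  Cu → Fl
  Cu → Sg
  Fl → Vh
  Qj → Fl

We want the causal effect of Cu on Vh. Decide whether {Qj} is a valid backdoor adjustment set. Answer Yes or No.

Yes

Backdoor paths from Cu to Vh (paths whose first edge points into Cu):
  P1: Cu <- Qj -> Fl -> Vh
  P2: Cu <- Qj -> Sg <- Vh
Condition 1 (no descendant of Cu in the set): holds — descendants of Cu are {Fl, Sg, Vh}; none are in {Qj}.
Condition 2 (every backdoor path blocked by {Qj}):
  P1: blocked at fork node Qj ∈ conditioning set.
  P2: blocked at fork node Qj ∈ conditioning set.
{Qj} satisfies the backdoor criterion.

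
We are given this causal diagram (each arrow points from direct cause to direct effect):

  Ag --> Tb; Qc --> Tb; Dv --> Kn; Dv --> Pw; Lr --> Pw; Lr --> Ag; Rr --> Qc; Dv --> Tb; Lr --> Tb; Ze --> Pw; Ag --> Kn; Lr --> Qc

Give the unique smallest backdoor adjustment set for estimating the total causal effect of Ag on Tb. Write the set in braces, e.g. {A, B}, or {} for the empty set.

Variables eligible for adjustment (non-descendants of Ag, excluding Ag and Tb): {Dv, Lr, Pw, Qc, Rr, Ze}.
Backdoor paths from Ag to Tb:
  P1: Ag <- Lr -> Pw <- Dv -> Tb
  P2: Ag <- Lr -> Qc -> Tb
  P3: Ag <- Lr -> Tb
The empty set is not sufficient: P2 (Ag <- Lr -> Qc -> Tb) has no collider blocking it and no conditioned non-collider, so it is open.
Try {Lr}:
  P1: blocked at fork node Lr ∈ conditioning set.
  P2: blocked at fork node Lr ∈ conditioning set.
  P3: blocked at fork node Lr ∈ conditioning set.
{Lr} contains no descendant of Ag and blocks every backdoor path.
No other singleton works — e.g. {Ze} leaves P2 open — so {Lr} is the unique smallest valid adjustment set.

{Lr}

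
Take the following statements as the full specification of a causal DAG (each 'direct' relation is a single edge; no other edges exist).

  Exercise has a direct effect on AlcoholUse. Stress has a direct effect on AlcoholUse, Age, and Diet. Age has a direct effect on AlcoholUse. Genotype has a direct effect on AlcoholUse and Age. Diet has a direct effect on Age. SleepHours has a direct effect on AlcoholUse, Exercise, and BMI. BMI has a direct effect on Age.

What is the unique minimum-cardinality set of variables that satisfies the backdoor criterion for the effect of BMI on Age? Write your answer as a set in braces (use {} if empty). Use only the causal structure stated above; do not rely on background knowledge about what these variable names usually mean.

Variables eligible for adjustment (non-descendants of BMI, excluding BMI and Age): {Diet, Exercise, Genotype, SleepHours, Stress}.
Backdoor paths from BMI to Age:
  P1: BMI <- SleepHours -> Exercise -> AlcoholUse <- Stress -> Diet -> Age
  P2: BMI <- SleepHours -> Exercise -> AlcoholUse <- Stress -> Age
  P3: BMI <- SleepHours -> Exercise -> AlcoholUse <- Genotype -> Age
  P4: BMI <- SleepHours -> Exercise -> AlcoholUse <- Age
  P5: BMI <- SleepHours -> AlcoholUse <- Stress -> Diet -> Age
  P6: BMI <- SleepHours -> AlcoholUse <- Stress -> Age
  P7: BMI <- SleepHours -> AlcoholUse <- Genotype -> Age
  P8: BMI <- SleepHours -> AlcoholUse <- Age
Each backdoor path contains an unconditioned collider, so every path is already blocked with the empty conditioning set:
  P1: blocked at collider AlcoholUse (neither it nor any descendant is in the conditioning set).
  P2: blocked at collider AlcoholUse (neither it nor any descendant is in the conditioning set).
  P3: blocked at collider AlcoholUse (neither it nor any descendant is in the conditioning set).
  P4: blocked at collider AlcoholUse (neither it nor any descendant is in the conditioning set).
  P5: blocked at collider AlcoholUse (neither it nor any descendant is in the conditioning set).
  P6: blocked at collider AlcoholUse (neither it nor any descendant is in the conditioning set).
  P7: blocked at collider AlcoholUse (neither it nor any descendant is in the conditioning set).
  P8: blocked at collider AlcoholUse (neither it nor any descendant is in the conditioning set).
The empty set is therefore the unique smallest valid set.

{}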